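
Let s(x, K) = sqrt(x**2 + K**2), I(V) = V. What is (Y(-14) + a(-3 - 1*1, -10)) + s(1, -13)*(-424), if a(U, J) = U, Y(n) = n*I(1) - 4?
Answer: -22 - 424*sqrt(170) ≈ -5550.3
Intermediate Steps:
Y(n) = -4 + n (Y(n) = n*1 - 4 = n - 4 = -4 + n)
s(x, K) = sqrt(K**2 + x**2)
(Y(-14) + a(-3 - 1*1, -10)) + s(1, -13)*(-424) = ((-4 - 14) + (-3 - 1*1)) + sqrt((-13)**2 + 1**2)*(-424) = (-18 + (-3 - 1)) + sqrt(169 + 1)*(-424) = (-18 - 4) + sqrt(170)*(-424) = -22 - 424*sqrt(170)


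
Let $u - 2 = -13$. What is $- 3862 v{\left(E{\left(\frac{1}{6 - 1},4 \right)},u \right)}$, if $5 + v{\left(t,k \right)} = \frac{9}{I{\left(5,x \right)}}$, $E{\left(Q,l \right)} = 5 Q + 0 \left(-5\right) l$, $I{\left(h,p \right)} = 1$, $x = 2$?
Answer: $-15448$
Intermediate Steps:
$u = -11$ ($u = 2 - 13 = -11$)
$E{\left(Q,l \right)} = 5 Q$ ($E{\left(Q,l \right)} = 5 Q + 0 l = 5 Q + 0 = 5 Q$)
$v{\left(t,k \right)} = 4$ ($v{\left(t,k \right)} = -5 + \frac{9}{1} = -5 + 9 \cdot 1 = -5 + 9 = 4$)
$- 3862 v{\left(E{\left(\frac{1}{6 - 1},4 \right)},u \right)} = \left(-3862\right) 4 = -15448$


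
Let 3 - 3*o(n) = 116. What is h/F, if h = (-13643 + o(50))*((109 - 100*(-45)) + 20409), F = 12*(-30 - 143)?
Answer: 256697189/1557 ≈ 1.6487e+5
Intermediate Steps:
o(n) = -113/3 (o(n) = 1 - 1/3*116 = 1 - 116/3 = -113/3)
F = -2076 (F = 12*(-173) = -2076)
h = -1026788756/3 (h = (-13643 - 113/3)*((109 - 100*(-45)) + 20409) = -41042*((109 + 4500) + 20409)/3 = -41042*(4609 + 20409)/3 = -41042/3*25018 = -1026788756/3 ≈ -3.4226e+8)
h/F = -1026788756/3/(-2076) = -1026788756/3*(-1/2076) = 256697189/1557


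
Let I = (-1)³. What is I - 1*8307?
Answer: -8308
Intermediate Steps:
I = -1
I - 1*8307 = -1 - 1*8307 = -1 - 8307 = -8308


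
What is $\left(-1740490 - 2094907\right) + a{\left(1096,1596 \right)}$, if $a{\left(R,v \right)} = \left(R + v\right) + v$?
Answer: $-3831109$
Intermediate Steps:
$a{\left(R,v \right)} = R + 2 v$
$\left(-1740490 - 2094907\right) + a{\left(1096,1596 \right)} = \left(-1740490 - 2094907\right) + \left(1096 + 2 \cdot 1596\right) = -3835397 + \left(1096 + 3192\right) = -3835397 + 4288 = -3831109$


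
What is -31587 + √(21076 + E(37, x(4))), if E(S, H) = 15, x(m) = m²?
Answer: -31587 + √21091 ≈ -31442.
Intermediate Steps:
-31587 + √(21076 + E(37, x(4))) = -31587 + √(21076 + 15) = -31587 + √21091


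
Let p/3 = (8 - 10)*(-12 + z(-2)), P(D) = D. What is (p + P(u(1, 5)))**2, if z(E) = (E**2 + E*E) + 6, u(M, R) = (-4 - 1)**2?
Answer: 169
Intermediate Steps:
u(M, R) = 25 (u(M, R) = (-5)**2 = 25)
z(E) = 6 + 2*E**2 (z(E) = (E**2 + E**2) + 6 = 2*E**2 + 6 = 6 + 2*E**2)
p = -12 (p = 3*((8 - 10)*(-12 + (6 + 2*(-2)**2))) = 3*(-2*(-12 + (6 + 2*4))) = 3*(-2*(-12 + (6 + 8))) = 3*(-2*(-12 + 14)) = 3*(-2*2) = 3*(-4) = -12)
(p + P(u(1, 5)))**2 = (-12 + 25)**2 = 13**2 = 169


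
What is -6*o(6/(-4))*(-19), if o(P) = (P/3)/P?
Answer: 38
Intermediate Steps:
o(P) = ⅓ (o(P) = (P*(⅓))/P = (P/3)/P = ⅓)
-6*o(6/(-4))*(-19) = -6*⅓*(-19) = -2*(-19) = 38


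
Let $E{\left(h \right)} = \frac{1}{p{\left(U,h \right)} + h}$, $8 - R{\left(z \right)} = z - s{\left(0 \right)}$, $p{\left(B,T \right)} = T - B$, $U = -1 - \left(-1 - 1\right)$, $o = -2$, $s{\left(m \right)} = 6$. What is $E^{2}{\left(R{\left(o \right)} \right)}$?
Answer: $\frac{1}{961} \approx 0.0010406$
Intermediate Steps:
$U = 1$ ($U = -1 - \left(-1 - 1\right) = -1 - -2 = -1 + 2 = 1$)
$R{\left(z \right)} = 14 - z$ ($R{\left(z \right)} = 8 - \left(z - 6\right) = 8 - \left(-6 + z\right) = 14 - z$)
$E{\left(h \right)} = \frac{1}{-1 + 2 h}$ ($E{\left(h \right)} = \frac{1}{\left(h - 1\right) + h} = \frac{1}{\left(-1 + h\right) + h} = \frac{1}{-1 + 2 h}$)
$E^{2}{\left(R{\left(o \right)} \right)} = \left(\frac{1}{-1 + 2 \left(14 - -2\right)}\right)^{2} = \left(\frac{1}{-1 + 2 \left(14 + 2\right)}\right)^{2} = \left(\frac{1}{-1 + 2 \cdot 16}\right)^{2} = \left(\frac{1}{-1 + 32}\right)^{2} = \left(\frac{1}{31}\right)^{2} = \frac{1}{961}$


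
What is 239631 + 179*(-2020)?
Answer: -121949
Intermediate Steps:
239631 + 179*(-2020) = 239631 - 361580 = -121949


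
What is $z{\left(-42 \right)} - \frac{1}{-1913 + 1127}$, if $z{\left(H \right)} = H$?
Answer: $- \frac{33011}{786} \approx -41.999$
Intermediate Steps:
$z{\left(-42 \right)} - \frac{1}{-1913 + 1127} = -42 - \frac{1}{-1913 + 1127} = -42 - \frac{1}{-786} = -42 - - \frac{1}{786} = -42 + \frac{1}{786} = - \frac{33011}{786}$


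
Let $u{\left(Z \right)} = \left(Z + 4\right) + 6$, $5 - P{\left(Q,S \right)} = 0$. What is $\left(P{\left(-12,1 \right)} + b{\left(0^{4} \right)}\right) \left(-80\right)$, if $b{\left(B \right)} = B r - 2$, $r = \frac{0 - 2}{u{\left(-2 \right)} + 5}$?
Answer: $-240$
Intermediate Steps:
$P{\left(Q,S \right)} = 5$ ($P{\left(Q,S \right)} = 5 - 0 = 5 + 0 = 5$)
$u{\left(Z \right)} = 10 + Z$ ($u{\left(Z \right)} = \left(4 + Z\right) + 6 = 10 + Z$)
$r = - \frac{2}{13}$ ($r = \frac{0 - 2}{\left(10 - 2\right) + 5} = - \frac{2}{8 + 5} = - \frac{2}{13} \approx -0.15385$)
$b{\left(B \right)} = -2 - \frac{2 B}{13}$ ($b{\left(B \right)} = B \left(- \frac{2}{13}\right) - 2 = - \frac{2 B}{13} - 2 = -2 - \frac{2 B}{13}$)
$\left(P{\left(-12,1 \right)} + b{\left(0^{4} \right)}\right) \left(-80\right) = \left(5 - \left(2 + \frac{2 \cdot 0^{4}}{13}\right)\right) \left(-80\right) = \left(5 - 2\right) \left(-80\right) = 3 \left(-80\right) = -240$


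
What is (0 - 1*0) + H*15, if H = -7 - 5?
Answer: -180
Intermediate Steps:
H = -12
(0 - 1*0) + H*15 = (0 - 1*0) - 12*15 = (0 + 0) - 180 = 0 - 180 = -180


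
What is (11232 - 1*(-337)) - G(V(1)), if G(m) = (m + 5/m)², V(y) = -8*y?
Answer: 735655/64 ≈ 11495.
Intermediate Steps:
(11232 - 1*(-337)) - G(V(1)) = (11232 - 1*(-337)) - (5 + (-8*1)²)²/(-8*1)² = (11232 + 337) - (5 + (-8)²)²/(-8)² = 11569 - (5 + 64)²/64 = 11569 - 69²/64 = 11569 - 4761/64 = 735655/64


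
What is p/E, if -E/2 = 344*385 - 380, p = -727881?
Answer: 242627/88040 ≈ 2.7559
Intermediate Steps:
E = -264120 (E = -2*(344*385 - 380) = -2*(132440 - 380) = -2*132060 = -264120)
p/E = -727881/(-264120) = -727881*(-1/264120) = 242627/88040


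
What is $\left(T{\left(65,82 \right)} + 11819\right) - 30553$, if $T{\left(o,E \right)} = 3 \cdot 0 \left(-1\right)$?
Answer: $-18734$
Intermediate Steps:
$T{\left(o,E \right)} = 0$ ($T{\left(o,E \right)} = 0 \left(-1\right) = 0$)
$\left(T{\left(65,82 \right)} + 11819\right) - 30553 = \left(0 + 11819\right) - 30553 = 11819 - 30553 = -18734$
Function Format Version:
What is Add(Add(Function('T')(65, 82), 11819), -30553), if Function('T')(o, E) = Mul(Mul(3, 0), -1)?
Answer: -18734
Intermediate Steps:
Function('T')(o, E) = 0 (Function('T')(o, E) = Mul(0, -1) = 0)
Add(Add(Function('T')(65, 82), 11819), -30553) = Add(Add(0, 11819), -30553) = Add(11819, -30553) = -18734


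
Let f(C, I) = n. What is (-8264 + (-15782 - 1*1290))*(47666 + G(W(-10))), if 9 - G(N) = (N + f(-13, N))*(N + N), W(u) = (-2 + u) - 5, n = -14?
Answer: -1181189656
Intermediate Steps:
f(C, I) = -14
W(u) = -7 + u
G(N) = 9 - 2*N*(-14 + N) (G(N) = 9 - (N - 14)*(N + N) = 9 - (-14 + N)*2*N = 9 - 2*N*(-14 + N))
(-8264 + (-15782 - 1*1290))*(47666 + G(W(-10))) = (-8264 + (-15782 - 1*1290))*(47666 + (9 - 2*(-7 - 10)**2 + 28*(-7 - 10))) = (-8264 + (-15782 - 1290))*(47666 + (9 - 2*(-17)**2 + 28*(-17))) = (-8264 - 17072)*(47666 + (9 - 2*289 - 476)) = -25336*(47666 + (9 - 578 - 476)) = -25336*(47666 - 1045) = -25336*46621 = -1181189656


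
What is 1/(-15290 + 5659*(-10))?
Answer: -1/71880 ≈ -1.3912e-5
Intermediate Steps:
1/(-15290 + 5659*(-10)) = 1/(-15290 - 56590) = 1/(-71880) = -1/71880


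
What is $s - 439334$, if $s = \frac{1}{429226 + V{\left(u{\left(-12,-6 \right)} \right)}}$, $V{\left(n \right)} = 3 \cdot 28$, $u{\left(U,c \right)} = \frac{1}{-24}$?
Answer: $- \frac{188610479539}{429310} \approx -4.3933 \cdot 10^{5}$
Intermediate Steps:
$u{\left(U,c \right)} = - \frac{1}{24}$
$V{\left(n \right)} = 84$
$s = \frac{1}{429310}$ ($s = \frac{1}{429226 + 84} = \frac{1}{429310} \approx 2.3293 \cdot 10^{-6}$)
$s - 439334 = \frac{1}{429310} - 439334 = - \frac{188610479539}{429310}$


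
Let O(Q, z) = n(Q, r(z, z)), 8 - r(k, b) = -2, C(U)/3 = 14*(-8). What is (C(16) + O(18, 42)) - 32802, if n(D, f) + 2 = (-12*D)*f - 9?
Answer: -35309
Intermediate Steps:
C(U) = -336 (C(U) = 3*(14*(-8)) = 3*(-112) = -336)
r(k, b) = 10 (r(k, b) = 8 - 1*(-2) = 8 + 2 = 10)
n(D, f) = -11 - 12*D*f (n(D, f) = -2 + ((-12*D)*f - 9) = -2 + (-12*D*f - 9) = -2 + (-9 - 12*D*f) = -11 - 12*D*f)
O(Q, z) = -11 - 120*Q (O(Q, z) = -11 - 12*Q*10 = -11 - 120*Q)
(C(16) + O(18, 42)) - 32802 = (-336 + (-11 - 120*18)) - 32802 = (-336 + (-11 - 2160)) - 32802 = (-336 - 2171) - 32802 = -2507 - 32802 = -35309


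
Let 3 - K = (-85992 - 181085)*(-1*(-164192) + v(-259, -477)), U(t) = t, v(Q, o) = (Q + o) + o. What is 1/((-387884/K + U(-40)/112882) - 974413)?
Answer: -1228380298104113/1196949731862748764951 ≈ -1.0263e-6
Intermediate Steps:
v(Q, o) = Q + 2*o
K = 43527942386 (K = 3 - (-85992 - 181085)*(-1*(-164192) + (-259 + 2*(-477))) = 3 - (-267077)*(164192 + (-259 - 954)) = 3 - (-267077)*(164192 - 1213) = 3 - (-267077)*162979 = 3 - 1*(-43527942383) = 3 + 43527942383 = 43527942386)
1/((-387884/K + U(-40)/112882) - 974413) = 1/((-387884/43527942386 - 40/112882) - 974413) = 1/((-387884*1/43527942386 - 40*1/112882) - 974413) = 1/((-193942/21763971193 - 20/56441) - 974413) = 1/(-446225704282/1228380298104113 - 974413) = 1/(-1196949731862748764951/1228380298104113) = -1228380298104113/1196949731862748764951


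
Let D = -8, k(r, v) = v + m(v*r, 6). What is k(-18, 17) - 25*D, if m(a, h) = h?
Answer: 223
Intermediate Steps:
k(r, v) = 6 + v (k(r, v) = v + 6 = 6 + v)
k(-18, 17) - 25*D = (6 + 17) - 25*(-8) = 23 - 1*(-200) = 23 + 200 = 223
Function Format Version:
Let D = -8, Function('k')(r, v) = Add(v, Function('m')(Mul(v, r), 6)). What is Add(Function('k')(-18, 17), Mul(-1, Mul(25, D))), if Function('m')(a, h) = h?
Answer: 223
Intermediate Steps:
Function('k')(r, v) = Add(6, v) (Function('k')(r, v) = Add(v, 6) = Add(6, v))
Add(Function('k')(-18, 17), Mul(-1, Mul(25, D))) = Add(Add(6, 17), Mul(-1, Mul(25, -8))) = Add(23, Mul(-1, -200)) = Add(23, 200) = 223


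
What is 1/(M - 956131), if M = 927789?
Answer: -1/28342 ≈ -3.5283e-5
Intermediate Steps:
1/(M - 956131) = 1/(927789 - 956131) = 1/(-28342) = -1/28342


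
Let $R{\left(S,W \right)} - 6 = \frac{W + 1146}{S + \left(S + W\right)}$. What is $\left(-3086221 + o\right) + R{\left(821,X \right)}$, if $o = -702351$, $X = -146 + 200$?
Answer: $- \frac{401587921}{106} \approx -3.7886 \cdot 10^{6}$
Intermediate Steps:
$X = 54$
$R{\left(S,W \right)} = 6 + \frac{1146 + W}{W + 2 S}$ ($R{\left(S,W \right)} = 6 + \frac{W + 1146}{S + \left(S + W\right)} = 6 + \frac{1146 + W}{W + 2 S}$)
$\left(-3086221 + o\right) + R{\left(821,X \right)} = \left(-3086221 - 702351\right) + \frac{1146 + 7 \cdot 54 + 12 \cdot 821}{54 + 2 \cdot 821} = -3788572 + \frac{1146 + 378 + 9852}{54 + 1642} = -3788572 + \frac{1}{1696} \cdot 11376 = -3788572 + \frac{711}{106} = - \frac{401587921}{106}$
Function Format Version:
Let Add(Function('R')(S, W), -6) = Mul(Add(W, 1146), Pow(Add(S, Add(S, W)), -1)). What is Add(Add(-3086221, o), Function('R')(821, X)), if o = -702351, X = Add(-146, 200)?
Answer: Rational(-401587921, 106) ≈ -3.7886e+6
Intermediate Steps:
X = 54
Function('R')(S, W) = Add(6, Mul(Pow(Add(W, Mul(2, S)), -1), Add(1146, W))) (Function('R')(S, W) = Add(6, Mul(Add(W, 1146), Pow(Add(S, Add(S, W)), -1))) = Add(6, Mul(Add(1146, W), Pow(Add(W, Mul(2, S)), -1))) = Add(6, Mul(Pow(Add(W, Mul(2, S)), -1), Add(1146, W))))
Add(Add(-3086221, o), Function('R')(821, X)) = Add(Add(-3086221, -702351), Mul(Pow(Add(54, Mul(2, 821)), -1), Add(1146, Mul(7, 54), Mul(12, 821)))) = Add(-3788572, Mul(Pow(Add(54, 1642), -1), Add(1146, 378, 9852))) = Add(-3788572, Mul(Pow(1696, -1), 11376)) = Add(-3788572, Mul(Rational(1, 1696), 11376)) = Add(-3788572, Rational(711, 106)) = Rational(-401587921, 106)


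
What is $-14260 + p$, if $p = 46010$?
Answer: $31750$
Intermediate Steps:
$-14260 + p = -14260 + 46010 = 31750$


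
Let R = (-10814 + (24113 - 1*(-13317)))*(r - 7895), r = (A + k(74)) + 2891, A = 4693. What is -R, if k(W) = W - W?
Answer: 8277576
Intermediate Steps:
k(W) = 0
r = 7584 (r = (4693 + 0) + 2891 = 4693 + 2891 = 7584)
R = -8277576 (R = (-10814 + (24113 - 1*(-13317)))*(7584 - 7895) = (-10814 + (24113 + 13317))*(-311) = (-10814 + 37430)*(-311) = 26616*(-311) = -8277576)
-R = -1*(-8277576) = 8277576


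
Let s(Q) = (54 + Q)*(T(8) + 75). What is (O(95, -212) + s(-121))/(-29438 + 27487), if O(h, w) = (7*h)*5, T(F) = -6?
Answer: 1298/1951 ≈ 0.66530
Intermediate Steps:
s(Q) = 3726 + 69*Q (s(Q) = (54 + Q)*(-6 + 75) = (54 + Q)*69 = 3726 + 69*Q)
O(h, w) = 35*h
(O(95, -212) + s(-121))/(-29438 + 27487) = (35*95 + (3726 + 69*(-121)))/(-29438 + 27487) = (3325 + (3726 - 8349))/(-1951) = (3325 - 4623)*(-1/1951) = -1298*(-1/1951) = 1298/1951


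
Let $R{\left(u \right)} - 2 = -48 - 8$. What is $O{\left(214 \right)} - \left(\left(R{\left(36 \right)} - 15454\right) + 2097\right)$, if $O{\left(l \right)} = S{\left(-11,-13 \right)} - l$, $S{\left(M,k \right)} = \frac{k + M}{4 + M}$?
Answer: $\frac{92403}{7} \approx 13200.0$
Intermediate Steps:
$R{\left(u \right)} = -54$ ($R{\left(u \right)} = 2 - 56 = -54$)
$S{\left(M,k \right)} = \frac{M + k}{4 + M}$
$O{\left(l \right)} = \frac{24}{7} - l$ ($O{\left(l \right)} = \frac{-11 - 13}{4 - 11} - l = \frac{1}{-7} \left(-24\right) - l = \left(- \frac{1}{7}\right) \left(-24\right) - l = \frac{24}{7} - l$)
$O{\left(214 \right)} - \left(\left(R{\left(36 \right)} - 15454\right) + 2097\right) = \left(\frac{24}{7} - 214\right) - \left(\left(-54 - 15454\right) + 2097\right) = \left(\frac{24}{7} - 214\right) - \left(-15508 + 2097\right) = - \frac{1474}{7} - -13411 = - \frac{1474}{7} + 13411 = \frac{92403}{7}$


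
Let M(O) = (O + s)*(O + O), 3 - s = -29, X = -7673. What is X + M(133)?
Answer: 36217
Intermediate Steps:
s = 32 (s = 3 - 1*(-29) = 3 + 29 = 32)
M(O) = 2*O*(32 + O) (M(O) = (O + 32)*(O + O) = (32 + O)*(2*O) = 2*O*(32 + O))
X + M(133) = -7673 + 2*133*(32 + 133) = -7673 + 2*133*165 = -7673 + 43890 = 36217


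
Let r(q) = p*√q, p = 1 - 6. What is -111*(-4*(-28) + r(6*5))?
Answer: -12432 + 555*√30 ≈ -9392.1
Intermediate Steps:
p = -5
r(q) = -5*√q
-111*(-4*(-28) + r(6*5)) = -111*(-4*(-28) - 5*√30) = -111*(112 - 5*√30) = -12432 + 555*√30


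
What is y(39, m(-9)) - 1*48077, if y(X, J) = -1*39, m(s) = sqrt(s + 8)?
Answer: -48116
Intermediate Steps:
m(s) = sqrt(8 + s)
y(X, J) = -39
y(39, m(-9)) - 1*48077 = -39 - 1*48077 = -39 - 48077 = -48116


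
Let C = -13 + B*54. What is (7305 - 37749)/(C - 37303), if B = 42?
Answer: 7611/8762 ≈ 0.86864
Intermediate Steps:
C = 2255 (C = -13 + 42*54 = -13 + 2268 = 2255)
(7305 - 37749)/(C - 37303) = (7305 - 37749)/(2255 - 37303) = -30444/(-35048) = -30444*(-1/35048) = 7611/8762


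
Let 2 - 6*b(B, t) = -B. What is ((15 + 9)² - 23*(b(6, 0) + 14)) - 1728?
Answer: -4514/3 ≈ -1504.7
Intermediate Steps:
b(B, t) = ⅓ + B/6 (b(B, t) = ⅓ - (-1)*B/6 = ⅓ + B/6)
((15 + 9)² - 23*(b(6, 0) + 14)) - 1728 = ((15 + 9)² - 23*((⅓ + (⅙)*6) + 14)) - 1728 = (24² - 23*((⅓ + 1) + 14)) - 1728 = (576 - 23*(4/3 + 14)) - 1728 = (576 - 23*46/3) - 1728 = (576 - 1058/3) - 1728 = 670/3 - 1728 = -4514/3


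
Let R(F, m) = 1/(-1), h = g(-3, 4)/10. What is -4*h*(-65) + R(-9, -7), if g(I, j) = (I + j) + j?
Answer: 129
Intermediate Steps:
g(I, j) = I + 2*j
h = 1/2 (h = (-3 + 2*4)/10 = (-3 + 8)*(1/10) = 5*(1/10) = 1/2 ≈ 0.50000)
R(F, m) = -1
-4*h*(-65) + R(-9, -7) = -4*1/2*(-65) - 1 = -2*(-65) - 1 = 130 - 1 = 129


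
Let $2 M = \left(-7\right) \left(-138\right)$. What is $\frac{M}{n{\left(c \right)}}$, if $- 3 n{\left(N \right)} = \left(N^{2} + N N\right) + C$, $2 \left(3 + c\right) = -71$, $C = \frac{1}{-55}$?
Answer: $- \frac{159390}{326093} \approx -0.48879$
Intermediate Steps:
$C = - \frac{1}{55} \approx -0.018182$
$c = - \frac{77}{2}$ ($c = -3 + \frac{1}{2} \left(-71\right) = -3 - \frac{71}{2} = - \frac{77}{2} \approx -38.5$)
$n{\left(N \right)} = \frac{1}{165} - \frac{2 N^{2}}{3}$ ($n{\left(N \right)} = - \frac{\left(N^{2} + N N\right) - \frac{1}{55}}{3} = - \frac{\left(N^{2} + N^{2}\right) - \frac{1}{55}}{3} = - \frac{2 N^{2} - \frac{1}{55}}{3} = - \frac{- \frac{1}{55} + 2 N^{2}}{3} = \frac{1}{165} - \frac{2 N^{2}}{3}$)
$M = 483$ ($M = \frac{\left(-7\right) \left(-138\right)}{2} = \frac{1}{2} \cdot 966 = 483$)
$\frac{M}{n{\left(c \right)}} = \frac{483}{\frac{1}{165} - \frac{2 \left(- \frac{77}{2}\right)^{2}}{3}} = \frac{483}{\frac{1}{165} - \frac{5929}{6}} = \frac{483}{- \frac{326093}{330}} = 483 \left(- \frac{330}{326093}\right) = - \frac{159390}{326093}$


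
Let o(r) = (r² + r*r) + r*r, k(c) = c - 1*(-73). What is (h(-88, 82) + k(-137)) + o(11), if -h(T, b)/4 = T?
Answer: 651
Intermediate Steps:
h(T, b) = -4*T
k(c) = 73 + c (k(c) = c + 73 = 73 + c)
o(r) = 3*r² (o(r) = (r² + r²) + r² = 2*r² + r² = 3*r²)
(h(-88, 82) + k(-137)) + o(11) = (-4*(-88) + (73 - 137)) + 3*11² = (352 - 64) + 3*121 = 288 + 363 = 651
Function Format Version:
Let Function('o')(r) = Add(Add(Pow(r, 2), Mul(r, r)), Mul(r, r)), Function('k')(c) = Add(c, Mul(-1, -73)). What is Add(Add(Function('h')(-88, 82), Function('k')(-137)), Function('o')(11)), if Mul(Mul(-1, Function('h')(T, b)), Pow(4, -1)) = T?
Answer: 651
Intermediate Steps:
Function('h')(T, b) = Mul(-4, T)
Function('k')(c) = Add(73, c) (Function('k')(c) = Add(c, 73) = Add(73, c))
Function('o')(r) = Mul(3, Pow(r, 2)) (Function('o')(r) = Add(Add(Pow(r, 2), Pow(r, 2)), Pow(r, 2)) = Add(Mul(2, Pow(r, 2)), Pow(r, 2)) = Mul(3, Pow(r, 2)))
Add(Add(Function('h')(-88, 82), Function('k')(-137)), Function('o')(11)) = Add(Add(Mul(-4, -88), Add(73, -137)), Mul(3, Pow(11, 2))) = Add(Add(352, -64), Mul(3, 121)) = Add(288, 363) = 651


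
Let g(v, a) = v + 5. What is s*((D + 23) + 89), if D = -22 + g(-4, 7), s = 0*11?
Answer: 0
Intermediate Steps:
g(v, a) = 5 + v
s = 0
D = -21 (D = -22 + (5 - 4) = -22 + 1 = -21)
s*((D + 23) + 89) = 0*((-21 + 23) + 89) = 0*(2 + 89) = 0*91 = 0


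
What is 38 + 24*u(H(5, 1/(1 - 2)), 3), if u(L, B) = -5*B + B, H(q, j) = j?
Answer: -250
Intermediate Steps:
u(L, B) = -4*B
38 + 24*u(H(5, 1/(1 - 2)), 3) = 38 + 24*(-4*3) = 38 + 24*(-12) = 38 - 288 = -250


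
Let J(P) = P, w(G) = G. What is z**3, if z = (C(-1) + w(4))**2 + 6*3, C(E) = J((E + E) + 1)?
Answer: 19683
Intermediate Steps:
C(E) = 1 + 2*E (C(E) = (E + E) + 1 = 2*E + 1 = 1 + 2*E)
z = 27 (z = ((1 + 2*(-1)) + 4)**2 + 6*3 = ((1 - 2) + 4)**2 + 18 = (-1 + 4)**2 + 18 = 3**2 + 18 = 9 + 18 = 27)
z**3 = 27**3 = 19683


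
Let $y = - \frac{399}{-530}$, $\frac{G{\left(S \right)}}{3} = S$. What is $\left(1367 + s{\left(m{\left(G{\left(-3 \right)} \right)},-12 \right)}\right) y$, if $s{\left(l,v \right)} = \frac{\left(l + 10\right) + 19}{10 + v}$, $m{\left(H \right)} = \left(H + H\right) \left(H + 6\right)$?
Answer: $\frac{1057749}{1060} \approx 997.88$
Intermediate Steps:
$G{\left(S \right)} = 3 S$
$m{\left(H \right)} = 2 H \left(6 + H\right)$
$y = \frac{399}{530}$ ($y = \left(-399\right) \left(- \frac{1}{530}\right) = \frac{399}{530} \approx 0.75283$)
$s{\left(l,v \right)} = \frac{29 + l}{10 + v}$ ($s{\left(l,v \right)} = \frac{\left(10 + l\right) + 19}{10 + v} = \frac{29 + l}{10 + v}$)
$\left(1367 + s{\left(m{\left(G{\left(-3 \right)} \right)},-12 \right)}\right) y = \left(1367 + \frac{29 + 2 \cdot 3 \left(-3\right) \left(6 + 3 \left(-3\right)\right)}{10 - 12}\right) \frac{399}{530} = \left(1367 + \frac{29 + 2 \left(-9\right) \left(6 - 9\right)}{-2}\right) \frac{399}{530} = \left(1367 - \frac{29 + 2 \left(-9\right) \left(-3\right)}{2}\right) \frac{399}{530} = \left(1367 - \frac{29 + 54}{2}\right) \frac{399}{530} = \left(1367 - \frac{83}{2}\right) \frac{399}{530} = \frac{2651}{2} \cdot \frac{399}{530} = \frac{1057749}{1060}$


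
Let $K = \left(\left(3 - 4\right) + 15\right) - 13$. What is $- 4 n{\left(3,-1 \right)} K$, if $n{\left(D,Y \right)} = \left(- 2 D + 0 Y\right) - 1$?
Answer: $28$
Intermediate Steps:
$K = 1$ ($K = \left(\left(3 - 4\right) + 15\right) - 13 = \left(-1 + 15\right) - 13 = 14 - 13 = 1$)
$n{\left(D,Y \right)} = -1 - 2 D$ ($n{\left(D,Y \right)} = \left(- 2 D + 0\right) - 1 = - 2 D - 1 = -1 - 2 D$)
$- 4 n{\left(3,-1 \right)} K = - 4 \left(-1 - 6\right) 1 = \left(-4\right) \left(-7\right) 1 = 28 \cdot 1 = 28$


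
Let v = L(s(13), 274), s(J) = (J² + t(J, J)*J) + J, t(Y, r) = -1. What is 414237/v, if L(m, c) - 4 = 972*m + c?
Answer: 414237/164546 ≈ 2.5175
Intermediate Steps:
s(J) = J² (s(J) = (J² - J) + J = J²)
L(m, c) = 4 + c + 972*m (L(m, c) = 4 + (972*m + c) = 4 + (c + 972*m) = 4 + c + 972*m)
v = 164546 (v = 4 + 274 + 972*13² = 4 + 274 + 972*169 = 4 + 274 + 164268 = 164546)
414237/v = 414237/164546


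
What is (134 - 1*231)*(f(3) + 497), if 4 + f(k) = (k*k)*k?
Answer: -50440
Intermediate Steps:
f(k) = -4 + k³ (f(k) = -4 + (k*k)*k = -4 + k²*k = -4 + k³)
(134 - 1*231)*(f(3) + 497) = (134 - 1*231)*((-4 + 3³) + 497) = (134 - 231)*((-4 + 27) + 497) = -97*(23 + 497) = -97*520 = -50440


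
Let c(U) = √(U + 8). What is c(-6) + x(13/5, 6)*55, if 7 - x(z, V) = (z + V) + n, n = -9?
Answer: 407 + √2 ≈ 408.41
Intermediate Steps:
c(U) = √(8 + U)
x(z, V) = 16 - V - z (x(z, V) = 7 - ((z + V) - 9) = 7 - ((V + z) - 9) = 7 - (-9 + V + z) = 7 + (9 - V - z) = 16 - V - z)
c(-6) + x(13/5, 6)*55 = √(8 - 6) + (16 - 1*6 - 13/5)*55 = √2 + (16 - 6 - 13/5)*55 = √2 + (37/5)*55 = √2 + 407 = 407 + √2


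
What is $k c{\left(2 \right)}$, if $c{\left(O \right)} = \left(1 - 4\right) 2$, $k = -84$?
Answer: $504$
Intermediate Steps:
$c{\left(O \right)} = -6$ ($c{\left(O \right)} = \left(-3\right) 2 = -6$)
$k c{\left(2 \right)} = \left(-84\right) \left(-6\right) = 504$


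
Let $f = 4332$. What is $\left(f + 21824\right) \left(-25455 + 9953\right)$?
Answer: $-405470312$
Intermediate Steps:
$\left(f + 21824\right) \left(-25455 + 9953\right) = \left(4332 + 21824\right) \left(-25455 + 9953\right) = 26156 \left(-15502\right) = -405470312$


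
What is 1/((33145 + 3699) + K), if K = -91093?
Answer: -1/54249 ≈ -1.8434e-5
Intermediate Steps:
1/((33145 + 3699) + K) = 1/((33145 + 3699) - 91093) = 1/(36844 - 91093) = 1/(-54249) = -1/54249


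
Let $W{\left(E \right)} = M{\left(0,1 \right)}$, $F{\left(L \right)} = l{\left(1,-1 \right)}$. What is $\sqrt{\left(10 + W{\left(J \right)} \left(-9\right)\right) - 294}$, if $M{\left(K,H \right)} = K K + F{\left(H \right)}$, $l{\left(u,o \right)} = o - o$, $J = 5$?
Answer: $2 i \sqrt{71} \approx 16.852 i$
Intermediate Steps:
$l{\left(u,o \right)} = 0$
$F{\left(L \right)} = 0$
$M{\left(K,H \right)} = K^{2}$ ($M{\left(K,H \right)} = K K + 0 = K^{2} + 0 = K^{2}$)
$W{\left(E \right)} = 0$ ($W{\left(E \right)} = 0^{2} = 0$)
$\sqrt{\left(10 + W{\left(J \right)} \left(-9\right)\right) - 294} = \sqrt{\left(10 + 0 \left(-9\right)\right) - 294} = \sqrt{\left(10 + 0\right) - 294} = \sqrt{10 - 294} = \sqrt{-284} = 2 i \sqrt{71}$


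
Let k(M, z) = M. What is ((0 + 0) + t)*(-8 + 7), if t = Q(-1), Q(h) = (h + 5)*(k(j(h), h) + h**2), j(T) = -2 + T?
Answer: 8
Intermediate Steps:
Q(h) = (5 + h)*(-2 + h + h**2) (Q(h) = (h + 5)*((-2 + h) + h**2) = (5 + h)*(-2 + h + h**2))
t = -8 (t = -10 + (-1)**3 + 3*(-1) + 6*(-1)**2 = -10 - 1 - 3 + 6*1 = -10 - 1 - 3 + 6 = -8)
((0 + 0) + t)*(-8 + 7) = ((0 + 0) - 8)*(-8 + 7) = (0 - 8)*(-1) = -8*(-1) = 8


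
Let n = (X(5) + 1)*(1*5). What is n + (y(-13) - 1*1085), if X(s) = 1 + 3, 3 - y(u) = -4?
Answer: -1053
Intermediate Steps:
y(u) = 7 (y(u) = 3 - 1*(-4) = 3 + 4 = 7)
X(s) = 4
n = 25 (n = (4 + 1)*(1*5) = 5*5 = 25)
n + (y(-13) - 1*1085) = 25 + (7 - 1*1085) = 25 + (7 - 1085) = 25 - 1078 = -1053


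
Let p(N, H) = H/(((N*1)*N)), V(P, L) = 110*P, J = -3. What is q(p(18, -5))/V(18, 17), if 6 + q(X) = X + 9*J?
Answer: -10697/641520 ≈ -0.016674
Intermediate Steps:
p(N, H) = H/N² (p(N, H) = H/((N*N)) = H/(N²) = H/N²)
q(X) = -33 + X (q(X) = -6 + (X + 9*(-3)) = -6 + (X - 27) = -6 + (-27 + X) = -33 + X)
q(p(18, -5))/V(18, 17) = (-33 - 5/18²)/((110*18)) = (-33 - 5*1/324)/1980 = (-33 - 5/324)*(1/1980) = -10697/324*1/1980 = -10697/641520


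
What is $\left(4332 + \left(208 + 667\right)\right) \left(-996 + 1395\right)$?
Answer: $2077593$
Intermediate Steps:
$\left(4332 + \left(208 + 667\right)\right) \left(-996 + 1395\right) = \left(4332 + 875\right) 399 = 5207 \cdot 399 = 2077593$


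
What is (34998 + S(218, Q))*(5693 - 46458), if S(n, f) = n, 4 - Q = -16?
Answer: -1435580240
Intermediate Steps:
Q = 20 (Q = 4 - 1*(-16) = 4 + 16 = 20)
(34998 + S(218, Q))*(5693 - 46458) = (34998 + 218)*(5693 - 46458) = 35216*(-40765) = -1435580240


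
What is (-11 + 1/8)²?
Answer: 7569/64 ≈ 118.27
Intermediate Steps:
(-11 + 1/8)² = (-11 + ⅛)² = (-87/8)² = 7569/64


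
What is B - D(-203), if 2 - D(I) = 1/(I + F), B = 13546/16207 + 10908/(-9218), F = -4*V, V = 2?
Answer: -37074727553/15761291293 ≈ -2.3523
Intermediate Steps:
F = -8 (F = -4*2 = -8)
B = -25959464/74698063 (B = 13546*(1/16207) + 10908*(-1/9218) = 13546/16207 - 5454/4609 = -25959464/74698063 ≈ -0.34753)
D(I) = 2 - 1/(-8 + I) (D(I) = 2 - 1/(I - 8) = 2 - 1/(-8 + I))
B - D(-203) = -25959464/74698063 - (-17 + 2*(-203))/(-8 - 203) = -25959464/74698063 - (-17 - 406)/(-211) = -25959464/74698063 - (-1)*(-423)/211 = -25959464/74698063 - 1*423/211 = -25959464/74698063 - 423/211 = -37074727553/15761291293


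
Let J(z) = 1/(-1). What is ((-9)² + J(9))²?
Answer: 6400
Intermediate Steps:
J(z) = -1
((-9)² + J(9))² = ((-9)² - 1)² = (81 - 1)² = 80² = 6400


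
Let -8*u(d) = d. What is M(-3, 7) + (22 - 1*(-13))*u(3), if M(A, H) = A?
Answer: -129/8 ≈ -16.125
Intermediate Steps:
u(d) = -d/8
M(-3, 7) + (22 - 1*(-13))*u(3) = -3 + (22 - 1*(-13))*(-⅛*3) = -3 + (22 + 13)*(-3/8) = -3 + 35*(-3/8) = -3 - 105/8 = -129/8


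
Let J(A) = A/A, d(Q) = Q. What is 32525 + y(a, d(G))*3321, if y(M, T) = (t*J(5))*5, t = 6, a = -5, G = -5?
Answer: 132155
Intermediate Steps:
J(A) = 1
y(M, T) = 30 (y(M, T) = (6*1)*5 = 6*5 = 30)
32525 + y(a, d(G))*3321 = 32525 + 30*3321 = 32525 + 99630 = 132155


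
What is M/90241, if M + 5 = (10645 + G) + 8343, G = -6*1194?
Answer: 11819/90241 ≈ 0.13097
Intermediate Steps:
G = -7164
M = 11819 (M = -5 + ((10645 - 7164) + 8343) = -5 + (3481 + 8343) = -5 + 11824 = 11819)
M/90241 = 11819/90241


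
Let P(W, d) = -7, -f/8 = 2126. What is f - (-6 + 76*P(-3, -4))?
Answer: -16470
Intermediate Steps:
f = -17008 (f = -8*2126 = -17008)
f - (-6 + 76*P(-3, -4)) = -17008 - (-6 + 76*(-7)) = -17008 - (-6 - 532) = -17008 - 1*(-538) = -17008 + 538 = -16470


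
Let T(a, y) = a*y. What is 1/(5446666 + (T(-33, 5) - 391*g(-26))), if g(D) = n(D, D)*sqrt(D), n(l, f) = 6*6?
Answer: 5446501/29669524621177 + 14076*I*sqrt(26)/29669524621177 ≈ 1.8357e-7 + 2.4191e-9*I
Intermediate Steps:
n(l, f) = 36
g(D) = 36*sqrt(D)
1/(5446666 + (T(-33, 5) - 391*g(-26))) = 1/(5446666 + (-33*5 - 14076*sqrt(-26))) = 1/(5446666 + (-165 - 14076*I*sqrt(26))) = 1/(5446501 - 14076*I*sqrt(26))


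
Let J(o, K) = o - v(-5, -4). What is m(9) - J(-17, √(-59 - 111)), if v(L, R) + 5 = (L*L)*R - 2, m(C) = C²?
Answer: -9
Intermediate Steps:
v(L, R) = -7 + R*L² (v(L, R) = -5 + ((L*L)*R - 2) = -5 + (L²*R - 2) = -5 + (R*L² - 2) = -5 + (-2 + R*L²) = -7 + R*L²)
J(o, K) = 107 + o (J(o, K) = o - (-7 - 4*(-5)²) = o - (-7 - 4*25) = o - (-7 - 100) = o - 1*(-107) = o + 107 = 107 + o)
m(9) - J(-17, √(-59 - 111)) = 9² - (107 - 17) = 81 - 1*90 = 81 - 90 = -9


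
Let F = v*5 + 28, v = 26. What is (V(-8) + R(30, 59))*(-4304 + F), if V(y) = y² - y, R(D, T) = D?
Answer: -422892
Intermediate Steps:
F = 158 (F = 26*5 + 28 = 130 + 28 = 158)
(V(-8) + R(30, 59))*(-4304 + F) = (-8*(-1 - 8) + 30)*(-4304 + 158) = (-8*(-9) + 30)*(-4146) = (72 + 30)*(-4146) = 102*(-4146) = -422892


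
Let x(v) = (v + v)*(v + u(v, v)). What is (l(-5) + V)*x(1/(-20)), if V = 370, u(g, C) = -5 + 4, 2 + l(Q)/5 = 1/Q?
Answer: 7539/200 ≈ 37.695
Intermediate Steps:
l(Q) = -10 + 5/Q
u(g, C) = -1
x(v) = 2*v*(-1 + v) (x(v) = (v + v)*(v - 1) = (2*v)*(-1 + v) = 2*v*(-1 + v))
(l(-5) + V)*x(1/(-20)) = ((-10 + 5/(-5)) + 370)*(2*(-1 + 1/(-20))/(-20)) = ((-10 + 5*(-1/5)) + 370)*(2*(-1/20)*(-1 - 1/20)) = ((-10 - 1) + 370)*(2*(-1/20)*(-21/20)) = (-11 + 370)*(21/200) = 359*(21/200) = 7539/200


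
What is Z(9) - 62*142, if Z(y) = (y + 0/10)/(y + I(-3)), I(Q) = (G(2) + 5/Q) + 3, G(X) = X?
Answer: -325721/37 ≈ -8803.3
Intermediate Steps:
I(Q) = 5 + 5/Q (I(Q) = (2 + 5/Q) + 3 = 5 + 5/Q)
Z(y) = y/(10/3 + y) (Z(y) = (y + 0/10)/(y + (5 + 5/(-3))) = (y + 0*(⅒))/(y + (5 + 5*(-⅓))) = (y + 0)/(y + (5 - 5/3)) = y/(y + 10/3) = y/(10/3 + y))
Z(9) - 62*142 = 3*9/(10 + 3*9) - 62*142 = 3*9/(10 + 27) - 8804 = 3*9/37 - 8804 = 3*9*(1/37) - 8804 = 27/37 - 8804 = -325721/37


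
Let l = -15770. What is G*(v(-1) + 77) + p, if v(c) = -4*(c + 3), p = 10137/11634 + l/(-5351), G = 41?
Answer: 58784319651/20751178 ≈ 2832.8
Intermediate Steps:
p = 79237089/20751178 (p = 10137/11634 - 15770/(-5351) = 10137*(1/11634) - 15770*(-1/5351) = 3379/3878 + 15770/5351 = 79237089/20751178 ≈ 3.8184)
v(c) = -12 - 4*c (v(c) = -4*(3 + c) = -12 - 4*c)
G*(v(-1) + 77) + p = 41*((-12 - 4*(-1)) + 77) + 79237089/20751178 = 41*((-12 + 4) + 77) + 79237089/20751178 = 41*(-8 + 77) + 79237089/20751178 = 41*69 + 79237089/20751178 = 2829 + 79237089/20751178 = 58784319651/20751178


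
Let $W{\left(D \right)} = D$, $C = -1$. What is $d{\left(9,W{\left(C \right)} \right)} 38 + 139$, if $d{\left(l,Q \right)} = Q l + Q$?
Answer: $-241$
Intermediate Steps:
$d{\left(l,Q \right)} = Q + Q l$
$d{\left(9,W{\left(C \right)} \right)} 38 + 139 = - (1 + 9) 38 + 139 = \left(-1\right) 10 \cdot 38 + 139 = \left(-10\right) 38 + 139 = -380 + 139 = -241$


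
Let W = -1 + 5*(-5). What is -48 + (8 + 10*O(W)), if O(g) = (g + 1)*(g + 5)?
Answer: 5210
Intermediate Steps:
W = -26 (W = -1 - 25 = -26)
O(g) = (1 + g)*(5 + g)
-48 + (8 + 10*O(W)) = -48 + (8 + 10*(5 + (-26)² + 6*(-26))) = -48 + (8 + 10*(5 + 676 - 156)) = -48 + (8 + 10*525) = -48 + (8 + 5250) = -48 + 5258 = 5210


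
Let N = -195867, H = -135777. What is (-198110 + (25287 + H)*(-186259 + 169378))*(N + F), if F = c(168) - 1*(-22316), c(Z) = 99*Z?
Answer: -292651358390020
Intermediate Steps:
F = 38948 (F = 99*168 - 1*(-22316) = 16632 + 22316 = 38948)
(-198110 + (25287 + H)*(-186259 + 169378))*(N + F) = (-198110 + (25287 - 135777)*(-186259 + 169378))*(-195867 + 38948) = (-198110 - 110490*(-16881))*(-156919) = (-198110 + 1865181690)*(-156919) = 1864983580*(-156919) = -292651358390020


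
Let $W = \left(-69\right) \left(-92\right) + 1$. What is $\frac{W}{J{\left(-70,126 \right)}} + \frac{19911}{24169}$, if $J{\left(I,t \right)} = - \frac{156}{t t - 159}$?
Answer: $- \frac{61839859699}{96676} \approx -6.3966 \cdot 10^{5}$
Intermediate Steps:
$W = 6349$ ($W = 6348 + 1 = 6349$)
$J{\left(I,t \right)} = - \frac{156}{-159 + t^{2}}$ ($J{\left(I,t \right)} = - \frac{156}{t^{2} - 159} = - \frac{156}{-159 + t^{2}}$)
$\frac{W}{J{\left(-70,126 \right)}} + \frac{19911}{24169} = \frac{6349}{\left(-156\right) \frac{1}{-159 + 126^{2}}} + \frac{19911}{24169} = \frac{6349}{\left(-156\right) \frac{1}{-159 + 15876}} + 19911 \cdot \frac{1}{24169} = \frac{6349}{\left(-156\right) \frac{1}{15717}} + \frac{19911}{24169} = \frac{6349}{- \frac{4}{403}} + \frac{19911}{24169} = 6349 \left(- \frac{403}{4}\right) + \frac{19911}{24169} = - \frac{2558647}{4} + \frac{19911}{24169} = - \frac{61839859699}{96676}$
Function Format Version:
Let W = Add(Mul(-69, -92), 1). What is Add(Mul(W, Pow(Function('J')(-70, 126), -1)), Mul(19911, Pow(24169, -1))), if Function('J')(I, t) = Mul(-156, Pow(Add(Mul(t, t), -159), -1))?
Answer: Rational(-61839859699, 96676) ≈ -6.3966e+5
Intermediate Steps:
W = 6349 (W = Add(6348, 1) = 6349)
Function('J')(I, t) = Mul(-156, Pow(Add(-159, Pow(t, 2)), -1)) (Function('J')(I, t) = Mul(-156, Pow(Add(Pow(t, 2), -159), -1)) = Mul(-156, Pow(Add(-159, Pow(t, 2)), -1)))
Add(Mul(W, Pow(Function('J')(-70, 126), -1)), Mul(19911, Pow(24169, -1))) = Add(Mul(6349, Pow(Mul(-156, Pow(Add(-159, Pow(126, 2)), -1)), -1)), Mul(19911, Pow(24169, -1))) = Add(Mul(6349, Pow(Mul(-156, Pow(Add(-159, 15876), -1)), -1)), Mul(19911, Rational(1, 24169))) = Add(Mul(6349, Pow(Mul(-156, Pow(15717, -1)), -1)), Rational(19911, 24169)) = Add(Mul(6349, Pow(Mul(-156, Rational(1, 15717)), -1)), Rational(19911, 24169)) = Add(Mul(6349, Pow(Rational(-4, 403), -1)), Rational(19911, 24169)) = Add(Mul(6349, Rational(-403, 4)), Rational(19911, 24169)) = Add(Rational(-2558647, 4), Rational(19911, 24169)) = Rational(-61839859699, 96676)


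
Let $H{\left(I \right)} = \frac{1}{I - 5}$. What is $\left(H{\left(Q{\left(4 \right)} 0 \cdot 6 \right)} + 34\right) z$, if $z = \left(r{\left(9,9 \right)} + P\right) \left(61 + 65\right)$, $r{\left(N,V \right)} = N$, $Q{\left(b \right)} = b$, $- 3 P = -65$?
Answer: $\frac{653016}{5} \approx 1.306 \cdot 10^{5}$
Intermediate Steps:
$P = \frac{65}{3}$ ($P = \left(- \frac{1}{3}\right) \left(-65\right) = \frac{65}{3} \approx 21.667$)
$H{\left(I \right)} = \frac{1}{-5 + I}$
$z = 3864$ ($z = \left(9 + \frac{65}{3}\right) \left(61 + 65\right) = \frac{92}{3} \cdot 126 = 3864$)
$\left(H{\left(Q{\left(4 \right)} 0 \cdot 6 \right)} + 34\right) z = \left(\frac{1}{-5 + 4 \cdot 0 \cdot 6} + 34\right) 3864 = \left(\frac{1}{-5 + 0 \cdot 6} + 34\right) 3864 = \left(\frac{1}{-5 + 0} + 34\right) 3864 = \left(\frac{1}{-5} + 34\right) 3864 = \left(- \frac{1}{5} + 34\right) 3864 = \frac{169}{5} \cdot 3864 = \frac{653016}{5}$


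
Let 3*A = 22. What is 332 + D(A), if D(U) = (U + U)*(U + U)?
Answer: 4924/9 ≈ 547.11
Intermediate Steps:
A = 22/3 (A = (⅓)*22 = 22/3 ≈ 7.3333)
D(U) = 4*U² (D(U) = (2*U)*(2*U) = 4*U²)
332 + D(A) = 332 + 4*(22/3)² = 332 + 4*(484/9) = 332 + 1936/9 = 4924/9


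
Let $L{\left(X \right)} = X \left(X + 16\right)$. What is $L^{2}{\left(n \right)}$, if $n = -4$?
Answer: $2304$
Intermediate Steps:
$L{\left(X \right)} = X \left(16 + X\right)$
$L^{2}{\left(n \right)} = \left(- 4 \left(16 - 4\right)\right)^{2} = \left(\left(-4\right) 12\right)^{2} = \left(-48\right)^{2} = 2304$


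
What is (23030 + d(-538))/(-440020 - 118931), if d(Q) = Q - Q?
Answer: -23030/558951 ≈ -0.041202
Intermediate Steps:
d(Q) = 0
(23030 + d(-538))/(-440020 - 118931) = (23030 + 0)/(-440020 - 118931) = 23030/(-558951) = 23030*(-1/558951) = -23030/558951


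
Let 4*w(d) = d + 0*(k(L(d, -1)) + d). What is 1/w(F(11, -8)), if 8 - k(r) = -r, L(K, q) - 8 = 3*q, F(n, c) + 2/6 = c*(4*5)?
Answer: -12/481 ≈ -0.024948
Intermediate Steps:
F(n, c) = -⅓ + 20*c (F(n, c) = -⅓ + c*(4*5) = -⅓ + c*20 = -⅓ + 20*c)
L(K, q) = 8 + 3*q
k(r) = 8 + r (k(r) = 8 - (-1)*r = 8 + r)
w(d) = d/4 (w(d) = (d + 0*((8 + (8 + 3*(-1))) + d))/4 = (d + 0*((8 + (8 - 3)) + d))/4 = (d + 0*((8 + 5) + d))/4 = (d + 0*(13 + d))/4 = (d + 0)/4 = d/4)
1/w(F(11, -8)) = 1/((-⅓ + 20*(-8))/4) = 1/((-⅓ - 160)/4) = 1/((¼)*(-481/3)) = 1/(-481/12) = -12/481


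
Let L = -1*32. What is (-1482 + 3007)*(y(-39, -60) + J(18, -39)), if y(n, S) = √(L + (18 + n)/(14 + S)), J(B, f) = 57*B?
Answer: 1564650 + 1525*I*√66746/46 ≈ 1.5647e+6 + 8565.0*I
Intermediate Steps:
L = -32
y(n, S) = √(-32 + (18 + n)/(14 + S))
(-1482 + 3007)*(y(-39, -60) + J(18, -39)) = (-1482 + 3007)*(√((-430 - 39 - 32*(-60))/(14 - 60)) + 57*18) = 1525*(√((-430 - 39 + 1920)/(-46)) + 1026) = 1525*(√(-1/46*1451) + 1026) = 1525*(√(-1451/46) + 1026) = 1525*(I*√66746/46 + 1026) = 1525*(1026 + I*√66746/46) = 1564650 + 1525*I*√66746/46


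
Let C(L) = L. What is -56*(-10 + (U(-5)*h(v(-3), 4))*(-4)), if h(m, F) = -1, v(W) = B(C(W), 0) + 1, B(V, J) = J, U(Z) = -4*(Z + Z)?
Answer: -8400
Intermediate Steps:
U(Z) = -8*Z
v(W) = 1 (v(W) = 0 + 1 = 1)
-56*(-10 + (U(-5)*h(v(-3), 4))*(-4)) = -56*(-10 + (-8*(-5)*(-1))*(-4)) = -56*(-10 + (40*(-1))*(-4)) = -56*(-10 - 40*(-4)) = -56*(-10 + 160) = -56*150 = -8400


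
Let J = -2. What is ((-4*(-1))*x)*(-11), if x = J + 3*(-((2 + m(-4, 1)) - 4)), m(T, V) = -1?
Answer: -308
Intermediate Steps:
x = 7 (x = -2 + 3*(-((2 - 1) - 4)) = -2 + 3*(-(1 - 4)) = -2 + 3*(-1*(-3)) = -2 + 3*3 = -2 + 9 = 7)
((-4*(-1))*x)*(-11) = (-4*(-1)*7)*(-11) = (4*7)*(-11) = 28*(-11) = -308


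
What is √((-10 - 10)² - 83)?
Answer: √317 ≈ 17.805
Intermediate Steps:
√((-10 - 10)² - 83) = √((-20)² - 83) = √(400 - 83) = √317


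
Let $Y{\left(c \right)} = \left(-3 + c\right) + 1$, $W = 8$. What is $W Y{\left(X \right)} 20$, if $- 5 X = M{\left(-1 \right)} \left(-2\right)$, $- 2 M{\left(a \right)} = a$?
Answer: $-288$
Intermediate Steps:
$M{\left(a \right)} = - \frac{a}{2}$
$X = \frac{1}{5}$ ($X = - \frac{\left(- \frac{1}{2}\right) \left(-1\right) \left(-2\right)}{5} = - \frac{\frac{1}{2} \left(-2\right)}{5} = \left(- \frac{1}{5}\right) \left(-1\right) = \frac{1}{5} \approx 0.2$)
$Y{\left(c \right)} = -2 + c$
$W Y{\left(X \right)} 20 = 8 \left(-2 + \frac{1}{5}\right) 20 = 8 \left(- \frac{9}{5}\right) 20 = \left(- \frac{72}{5}\right) 20 = -288$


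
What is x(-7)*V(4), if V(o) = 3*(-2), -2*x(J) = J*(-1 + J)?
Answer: 168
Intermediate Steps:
x(J) = -J*(-1 + J)/2
V(o) = -6
x(-7)*V(4) = ((1/2)*(-7)*(1 - 1*(-7)))*(-6) = ((1/2)*(-7)*(1 + 7))*(-6) = ((1/2)*(-7)*8)*(-6) = -28*(-6) = 168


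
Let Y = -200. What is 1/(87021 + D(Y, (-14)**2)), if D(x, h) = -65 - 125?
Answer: 1/86831 ≈ 1.1517e-5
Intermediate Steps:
D(x, h) = -190
1/(87021 + D(Y, (-14)**2)) = 1/(87021 - 190) = 1/86831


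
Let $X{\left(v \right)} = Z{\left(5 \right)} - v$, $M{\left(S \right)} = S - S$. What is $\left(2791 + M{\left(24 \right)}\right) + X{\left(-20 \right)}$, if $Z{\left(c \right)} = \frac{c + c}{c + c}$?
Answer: $2812$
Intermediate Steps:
$Z{\left(c \right)} = 1$ ($Z{\left(c \right)} = \frac{2 c}{2 c} = 2 c \frac{1}{2 c} = 1$)
$M{\left(S \right)} = 0$
$X{\left(v \right)} = 1 - v$
$\left(2791 + M{\left(24 \right)}\right) + X{\left(-20 \right)} = \left(2791 + 0\right) + \left(1 - -20\right) = 2791 + \left(1 + 20\right) = 2791 + 21 = 2812$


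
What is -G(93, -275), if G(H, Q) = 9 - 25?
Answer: 16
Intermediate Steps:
G(H, Q) = -16
-G(93, -275) = -1*(-16) = 16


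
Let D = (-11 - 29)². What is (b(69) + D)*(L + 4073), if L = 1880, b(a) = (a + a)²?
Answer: 122893732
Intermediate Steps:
b(a) = 4*a² (b(a) = (2*a)² = 4*a²)
D = 1600 (D = (-40)² = 1600)
(b(69) + D)*(L + 4073) = (4*69² + 1600)*(1880 + 4073) = (4*4761 + 1600)*5953 = (19044 + 1600)*5953 = 20644*5953 = 122893732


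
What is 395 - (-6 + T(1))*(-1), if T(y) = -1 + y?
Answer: 389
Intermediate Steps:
395 - (-6 + T(1))*(-1) = 395 - (-6 + (-1 + 1))*(-1) = 395 - (-6 + 0)*(-1) = 395 - (-6)*(-1) = 395 - 1*6 = 395 - 6 = 389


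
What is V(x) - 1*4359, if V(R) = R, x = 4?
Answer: -4355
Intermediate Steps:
V(x) - 1*4359 = 4 - 1*4359 = 4 - 4359 = -4355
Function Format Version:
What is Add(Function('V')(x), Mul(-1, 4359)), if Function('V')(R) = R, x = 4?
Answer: -4355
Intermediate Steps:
Add(Function('V')(x), Mul(-1, 4359)) = Add(4, Mul(-1, 4359)) = Add(4, -4359) = -4355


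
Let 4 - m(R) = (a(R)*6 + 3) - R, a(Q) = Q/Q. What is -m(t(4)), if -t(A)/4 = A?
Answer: 21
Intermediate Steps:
t(A) = -4*A
a(Q) = 1
m(R) = -5 + R (m(R) = 4 - ((1*6 + 3) - R) = 4 - ((6 + 3) - R) = 4 - (9 - R) = 4 + (-9 + R) = -5 + R)
-m(t(4)) = -(-5 - 4*4) = -(-5 - 16) = -1*(-21) = 21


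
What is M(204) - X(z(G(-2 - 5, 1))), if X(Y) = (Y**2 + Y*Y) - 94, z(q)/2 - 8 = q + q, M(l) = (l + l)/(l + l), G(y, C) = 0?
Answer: -417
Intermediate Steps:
M(l) = 1 (M(l) = (2*l)/((2*l)) = (2*l)*(1/(2*l)) = 1)
z(q) = 16 + 4*q (z(q) = 16 + 2*(q + q) = 16 + 2*(2*q) = 16 + 4*q)
X(Y) = -94 + 2*Y**2 (X(Y) = (Y**2 + Y**2) - 94 = 2*Y**2 - 94 = -94 + 2*Y**2)
M(204) - X(z(G(-2 - 5, 1))) = 1 - (-94 + 2*(16 + 4*0)**2) = 1 - (-94 + 2*(16 + 0)**2) = 1 - (-94 + 2*16**2) = 1 - (-94 + 2*256) = 1 - (-94 + 512) = 1 - 1*418 = 1 - 418 = -417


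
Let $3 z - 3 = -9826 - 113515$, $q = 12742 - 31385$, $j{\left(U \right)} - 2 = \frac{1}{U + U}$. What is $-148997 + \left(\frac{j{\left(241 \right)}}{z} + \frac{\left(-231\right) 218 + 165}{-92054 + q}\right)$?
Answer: $- \frac{326839651821470557}{2193605551484} \approx -1.49 \cdot 10^{5}$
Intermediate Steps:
$j{\left(U \right)} = 2 + \frac{1}{2 U}$ ($j{\left(U \right)} = 2 + \frac{1}{U + U} = 2 + \frac{1}{2 U}$)
$q = -18643$ ($q = 12742 - 31385 = -18643$)
$z = - \frac{123338}{3}$ ($z = 1 + \frac{-9826 - 113515}{3} = 1 + \frac{1}{3} \left(-123341\right) = 1 - \frac{123341}{3} = - \frac{123338}{3} \approx -41113.0$)
$-148997 + \left(\frac{j{\left(241 \right)}}{z} + \frac{\left(-231\right) 218 + 165}{-92054 + q}\right) = -148997 + \left(\frac{2 + \frac{1}{2 \cdot 241}}{- \frac{123338}{3}} + \frac{\left(-231\right) 218 + 165}{-92054 - 18643}\right) = -148997 + \left(\left(2 + \frac{1}{2} \cdot \frac{1}{241}\right) \left(- \frac{3}{123338}\right) + \frac{-50358 + 165}{-110697}\right) = -148997 + \left(\left(2 + \frac{1}{482}\right) \left(- \frac{3}{123338}\right) - - \frac{16731}{36899}\right) = -148997 + \left(\frac{965}{482} \left(- \frac{3}{123338}\right) + \frac{16731}{36899}\right) = -148997 + \left(- \frac{2895}{59448916} + \frac{16731}{36899}\right) = -148997 + \frac{994532990991}{2193605551484} = - \frac{326839651821470557}{2193605551484}$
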